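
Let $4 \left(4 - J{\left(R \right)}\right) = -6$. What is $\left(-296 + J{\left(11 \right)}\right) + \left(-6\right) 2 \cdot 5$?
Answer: $- \frac{701}{2} \approx -350.5$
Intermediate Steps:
$J{\left(R \right)} = \frac{11}{2}$ ($J{\left(R \right)} = 4 - - \frac{3}{2} = 4 + \frac{3}{2} = \frac{11}{2}$)
$\left(-296 + J{\left(11 \right)}\right) + \left(-6\right) 2 \cdot 5 = \left(-296 + \frac{11}{2}\right) + \left(-6\right) 2 \cdot 5 = - \frac{581}{2} - 60 = - \frac{701}{2}$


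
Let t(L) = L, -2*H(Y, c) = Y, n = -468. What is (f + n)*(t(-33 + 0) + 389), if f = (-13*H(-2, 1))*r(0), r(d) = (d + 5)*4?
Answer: -259168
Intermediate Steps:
r(d) = 20 + 4*d (r(d) = (5 + d)*4 = 20 + 4*d)
H(Y, c) = -Y/2
f = -260 (f = (-(-13)*(-2)/2)*(20 + 4*0) = (-13*1)*(20 + 0) = -13*20 = -260)
(f + n)*(t(-33 + 0) + 389) = (-260 - 468)*((-33 + 0) + 389) = -728*(-33 + 389) = -728*356 = -259168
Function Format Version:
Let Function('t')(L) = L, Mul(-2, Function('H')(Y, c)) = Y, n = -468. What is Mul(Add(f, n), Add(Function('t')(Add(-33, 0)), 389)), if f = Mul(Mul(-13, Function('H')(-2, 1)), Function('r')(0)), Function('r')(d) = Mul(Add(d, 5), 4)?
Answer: -259168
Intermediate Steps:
Function('r')(d) = Add(20, Mul(4, d)) (Function('r')(d) = Mul(Add(5, d), 4) = Add(20, Mul(4, d)))
Function('H')(Y, c) = Mul(Rational(-1, 2), Y)
f = -260 (f = Mul(Mul(-13, Mul(Rational(-1, 2), -2)), Add(20, Mul(4, 0))) = Mul(Mul(-13, 1), Add(20, 0)) = Mul(-13, 20) = -260)
Mul(Add(f, n), Add(Function('t')(Add(-33, 0)), 389)) = Mul(Add(-260, -468), Add(Add(-33, 0), 389)) = Mul(-728, Add(-33, 389)) = Mul(-728, 356) = -259168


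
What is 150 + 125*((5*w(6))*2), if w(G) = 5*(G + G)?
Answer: 75150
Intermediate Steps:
w(G) = 10*G (w(G) = 5*(2*G) = 10*G)
150 + 125*((5*w(6))*2) = 150 + 125*((5*(10*6))*2) = 150 + 125*((5*60)*2) = 150 + 125*(300*2) = 150 + 125*600 = 150 + 75000 = 75150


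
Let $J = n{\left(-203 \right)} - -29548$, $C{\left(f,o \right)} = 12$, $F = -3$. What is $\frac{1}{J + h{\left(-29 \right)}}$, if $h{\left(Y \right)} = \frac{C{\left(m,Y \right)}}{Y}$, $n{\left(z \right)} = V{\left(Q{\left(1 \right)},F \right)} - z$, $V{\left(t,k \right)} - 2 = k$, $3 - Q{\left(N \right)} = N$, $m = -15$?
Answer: $\frac{29}{862738} \approx 3.3614 \cdot 10^{-5}$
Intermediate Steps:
$Q{\left(N \right)} = 3 - N$
$V{\left(t,k \right)} = 2 + k$
$n{\left(z \right)} = -1 - z$ ($n{\left(z \right)} = \left(2 - 3\right) - z = -1 - z$)
$h{\left(Y \right)} = \frac{12}{Y}$
$J = 29750$ ($J = \left(-1 - -203\right) - -29548 = \left(-1 + 203\right) + 29548 = 202 + 29548 = 29750$)
$\frac{1}{J + h{\left(-29 \right)}} = \frac{1}{29750 + \frac{12}{-29}} = \frac{1}{29750 + 12 \left(- \frac{1}{29}\right)} = \frac{1}{29750 - \frac{12}{29}} = \frac{1}{\frac{862738}{29}} = \frac{29}{862738}$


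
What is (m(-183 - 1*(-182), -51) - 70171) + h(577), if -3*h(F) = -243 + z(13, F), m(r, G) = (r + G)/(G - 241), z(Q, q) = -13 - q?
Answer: -15306601/219 ≈ -69893.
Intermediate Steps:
m(r, G) = (G + r)/(-241 + G)
h(F) = 256/3 + F/3 (h(F) = -(-243 + (-13 - F))/3 = -(-256 - F)/3 = 256/3 + F/3)
(m(-183 - 1*(-182), -51) - 70171) + h(577) = ((-51 + (-183 - 1*(-182)))/(-241 - 51) - 70171) + (256/3 + (1/3)*577) = ((-51 + (-183 + 182))/(-292) - 70171) + (256/3 + 577/3) = (-(-51 - 1)/292 - 70171) + 833/3 = (-1/292*(-52) - 70171) + 833/3 = (13/73 - 70171) + 833/3 = -5122470/73 + 833/3 = -15306601/219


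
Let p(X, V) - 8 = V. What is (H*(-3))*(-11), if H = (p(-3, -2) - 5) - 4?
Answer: -99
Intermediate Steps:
p(X, V) = 8 + V
H = -3 (H = ((8 - 2) - 5) - 4 = (6 - 5) - 4 = 1 - 4 = -3)
(H*(-3))*(-11) = -3*(-3)*(-11) = 9*(-11) = -99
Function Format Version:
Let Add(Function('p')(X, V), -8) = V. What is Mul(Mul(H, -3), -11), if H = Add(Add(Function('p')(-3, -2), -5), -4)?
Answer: -99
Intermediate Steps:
Function('p')(X, V) = Add(8, V)
H = -3 (H = Add(Add(Add(8, -2), -5), -4) = Add(Add(6, -5), -4) = Add(1, -4) = -3)
Mul(Mul(H, -3), -11) = Mul(Mul(-3, -3), -11) = Mul(9, -11) = -99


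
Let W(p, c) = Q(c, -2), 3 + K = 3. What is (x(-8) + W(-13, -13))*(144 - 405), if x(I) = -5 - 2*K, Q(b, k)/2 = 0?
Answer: 1305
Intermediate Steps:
K = 0 (K = -3 + 3 = 0)
Q(b, k) = 0 (Q(b, k) = 2*0 = 0)
W(p, c) = 0
x(I) = -5 (x(I) = -5 - 2*0 = -5 + 0 = -5)
(x(-8) + W(-13, -13))*(144 - 405) = (-5 + 0)*(144 - 405) = -5*(-261) = 1305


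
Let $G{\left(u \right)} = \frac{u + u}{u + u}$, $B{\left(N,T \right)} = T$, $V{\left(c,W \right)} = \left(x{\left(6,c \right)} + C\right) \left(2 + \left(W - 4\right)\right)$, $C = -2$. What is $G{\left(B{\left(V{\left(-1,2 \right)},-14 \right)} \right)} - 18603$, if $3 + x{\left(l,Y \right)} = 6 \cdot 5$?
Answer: $-18602$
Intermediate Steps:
$x{\left(l,Y \right)} = 27$ ($x{\left(l,Y \right)} = -3 + 6 \cdot 5 = -3 + 30 = 27$)
$V{\left(c,W \right)} = -50 + 25 W$ ($V{\left(c,W \right)} = \left(27 - 2\right) \left(2 + \left(W - 4\right)\right) = 25 \left(2 + \left(W - 4\right)\right) = 25 \left(2 + \left(-4 + W\right)\right) = 25 \left(-2 + W\right) = -50 + 25 W$)
$G{\left(u \right)} = 1$ ($G{\left(u \right)} = \frac{2 u}{2 u} = 2 u \frac{1}{2 u} = 1$)
$G{\left(B{\left(V{\left(-1,2 \right)},-14 \right)} \right)} - 18603 = 1 - 18603 = -18602$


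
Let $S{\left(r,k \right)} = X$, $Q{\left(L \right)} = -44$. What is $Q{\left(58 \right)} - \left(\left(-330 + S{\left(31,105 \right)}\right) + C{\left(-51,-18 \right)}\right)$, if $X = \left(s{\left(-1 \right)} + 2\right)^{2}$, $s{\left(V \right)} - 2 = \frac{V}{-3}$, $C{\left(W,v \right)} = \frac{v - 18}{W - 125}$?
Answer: $\frac{105739}{396} \approx 267.02$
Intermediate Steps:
$C{\left(W,v \right)} = \frac{-18 + v}{-125 + W}$
$s{\left(V \right)} = 2 - \frac{V}{3}$ ($s{\left(V \right)} = 2 + \frac{V}{-3} = 2 + V \left(- \frac{1}{3}\right) = 2 - \frac{V}{3}$)
$X = \frac{169}{9}$ ($X = \left(\left(2 - - \frac{1}{3}\right) + 2\right)^{2} = \left(\left(2 + \frac{1}{3}\right) + 2\right)^{2} = \left(\frac{7}{3} + 2\right)^{2} = \left(\frac{13}{3}\right)^{2} = \frac{169}{9} \approx 18.778$)
$S{\left(r,k \right)} = \frac{169}{9}$
$Q{\left(58 \right)} - \left(\left(-330 + S{\left(31,105 \right)}\right) + C{\left(-51,-18 \right)}\right) = -44 - \left(\left(-330 + \frac{169}{9}\right) + \frac{-18 - 18}{-125 - 51}\right) = -44 - \left(- \frac{2801}{9} + \frac{1}{-176} \left(-36\right)\right) = -44 - \left(- \frac{2801}{9} - - \frac{9}{44}\right) = -44 - \left(- \frac{2801}{9} + \frac{9}{44}\right) = -44 - - \frac{123163}{396} = -44 + \frac{123163}{396} = \frac{105739}{396}$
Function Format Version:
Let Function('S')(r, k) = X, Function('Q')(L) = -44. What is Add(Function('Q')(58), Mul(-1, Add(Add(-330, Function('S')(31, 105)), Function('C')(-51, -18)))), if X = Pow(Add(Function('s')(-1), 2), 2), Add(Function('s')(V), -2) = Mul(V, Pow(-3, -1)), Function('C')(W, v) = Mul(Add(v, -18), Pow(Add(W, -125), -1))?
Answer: Rational(105739, 396) ≈ 267.02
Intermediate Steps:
Function('C')(W, v) = Mul(Pow(Add(-125, W), -1), Add(-18, v)) (Function('C')(W, v) = Mul(Add(-18, v), Pow(Add(-125, W), -1)) = Mul(Pow(Add(-125, W), -1), Add(-18, v)))
Function('s')(V) = Add(2, Mul(Rational(-1, 3), V)) (Function('s')(V) = Add(2, Mul(V, Pow(-3, -1))) = Add(2, Mul(V, Rational(-1, 3))) = Add(2, Mul(Rational(-1, 3), V)))
X = Rational(169, 9) (X = Pow(Add(Add(2, Mul(Rational(-1, 3), -1)), 2), 2) = Pow(Add(Add(2, Rational(1, 3)), 2), 2) = Pow(Add(Rational(7, 3), 2), 2) = Pow(Rational(13, 3), 2) = Rational(169, 9) ≈ 18.778)
Function('S')(r, k) = Rational(169, 9)
Add(Function('Q')(58), Mul(-1, Add(Add(-330, Function('S')(31, 105)), Function('C')(-51, -18)))) = Add(-44, Mul(-1, Add(Add(-330, Rational(169, 9)), Mul(Pow(Add(-125, -51), -1), Add(-18, -18))))) = Add(-44, Mul(-1, Add(Rational(-2801, 9), Mul(Pow(-176, -1), -36)))) = Add(-44, Mul(-1, Add(Rational(-2801, 9), Mul(Rational(-1, 176), -36)))) = Add(-44, Mul(-1, Add(Rational(-2801, 9), Rational(9, 44)))) = Add(-44, Mul(-1, Rational(-123163, 396))) = Add(-44, Rational(123163, 396)) = Rational(105739, 396)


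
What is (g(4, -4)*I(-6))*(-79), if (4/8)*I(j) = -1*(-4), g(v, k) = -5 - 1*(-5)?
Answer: 0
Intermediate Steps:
g(v, k) = 0 (g(v, k) = -5 + 5 = 0)
I(j) = 8 (I(j) = 2*(-1*(-4)) = 2*4 = 8)
(g(4, -4)*I(-6))*(-79) = (0*8)*(-79) = 0*(-79) = 0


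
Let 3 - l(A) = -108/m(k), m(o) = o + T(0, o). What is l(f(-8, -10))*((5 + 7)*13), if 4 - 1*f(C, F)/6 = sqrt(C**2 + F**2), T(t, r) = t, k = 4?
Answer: 4680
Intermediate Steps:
m(o) = o (m(o) = o + 0 = o)
f(C, F) = 24 - 6*sqrt(C**2 + F**2)
l(A) = 30 (l(A) = 3 - (-108)/4 = 3 - 1*(-27) = 3 + 27 = 30)
l(f(-8, -10))*((5 + 7)*13) = 30*((5 + 7)*13) = 30*(12*13) = 30*156 = 4680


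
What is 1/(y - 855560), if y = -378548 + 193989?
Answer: -1/1040119 ≈ -9.6143e-7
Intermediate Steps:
y = -184559
1/(y - 855560) = 1/(-184559 - 855560) = 1/(-1040119) = -1/1040119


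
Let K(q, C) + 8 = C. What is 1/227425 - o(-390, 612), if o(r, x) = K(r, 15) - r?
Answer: -90287724/227425 ≈ -397.00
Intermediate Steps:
K(q, C) = -8 + C
o(r, x) = 7 - r (o(r, x) = (-8 + 15) - r = 7 - r)
1/227425 - o(-390, 612) = 1/227425 - (7 - 1*(-390)) = 1/227425 - (7 + 390) = 1/227425 - 1*397 = 1/227425 - 397 = -90287724/227425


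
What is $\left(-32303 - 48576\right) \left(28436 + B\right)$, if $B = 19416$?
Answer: $-3870221908$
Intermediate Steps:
$\left(-32303 - 48576\right) \left(28436 + B\right) = \left(-32303 - 48576\right) \left(28436 + 19416\right) = \left(-80879\right) 47852 = -3870221908$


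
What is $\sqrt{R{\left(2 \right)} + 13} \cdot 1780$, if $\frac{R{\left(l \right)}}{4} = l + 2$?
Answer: $1780 \sqrt{29} \approx 9585.6$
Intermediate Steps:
$R{\left(l \right)} = 8 + 4 l$ ($R{\left(l \right)} = 4 \left(l + 2\right) = 4 \left(2 + l\right) = 8 + 4 l$)
$\sqrt{R{\left(2 \right)} + 13} \cdot 1780 = \sqrt{\left(8 + 4 \cdot 2\right) + 13} \cdot 1780 = \sqrt{\left(8 + 8\right) + 13} \cdot 1780 = \sqrt{16 + 13} \cdot 1780 = \sqrt{29} \cdot 1780 = 1780 \sqrt{29}$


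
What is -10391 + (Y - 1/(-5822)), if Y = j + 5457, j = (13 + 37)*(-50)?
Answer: -43280747/5822 ≈ -7434.0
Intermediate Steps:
j = -2500 (j = 50*(-50) = -2500)
Y = 2957 (Y = -2500 + 5457 = 2957)
-10391 + (Y - 1/(-5822)) = -10391 + (2957 - 1/(-5822)) = -10391 + (2957 - 1*(-1/5822)) = -10391 + (2957 + 1/5822) = -10391 + 17215655/5822 = -43280747/5822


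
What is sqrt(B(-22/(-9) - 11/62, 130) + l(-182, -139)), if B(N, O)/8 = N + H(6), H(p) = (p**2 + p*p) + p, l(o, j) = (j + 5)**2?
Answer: 4*sqrt(10053455)/93 ≈ 136.38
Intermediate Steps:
l(o, j) = (5 + j)**2
H(p) = p + 2*p**2 (H(p) = (p**2 + p**2) + p = 2*p**2 + p = p + 2*p**2)
B(N, O) = 624 + 8*N (B(N, O) = 8*(N + 6*(1 + 2*6)) = 8*(N + 6*(1 + 12)) = 8*(N + 6*13) = 8*(N + 78) = 8*(78 + N) = 624 + 8*N)
sqrt(B(-22/(-9) - 11/62, 130) + l(-182, -139)) = sqrt((624 + 8*(-22/(-9) - 11/62)) + (5 - 139)**2) = sqrt((624 + 8*(-22*(-1/9) - 11*1/62)) + (-134)**2) = sqrt((624 + 8*(22/9 - 11/62)) + 17956) = sqrt((624 + 8*(1265/558)) + 17956) = sqrt((624 + 5060/279) + 17956) = sqrt(179156/279 + 17956) = sqrt(5188880/279) = 4*sqrt(10053455)/93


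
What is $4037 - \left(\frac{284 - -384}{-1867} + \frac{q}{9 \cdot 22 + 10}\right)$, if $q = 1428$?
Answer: $\frac{391296325}{97084} \approx 4030.5$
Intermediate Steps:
$4037 - \left(\frac{284 - -384}{-1867} + \frac{q}{9 \cdot 22 + 10}\right) = 4037 - \left(\frac{284 - -384}{-1867} + \frac{1428}{9 \cdot 22 + 10}\right) = 4037 - \left(\left(284 + 384\right) \left(- \frac{1}{1867}\right) + \frac{1428}{198 + 10}\right) = 4037 - \left(668 \left(- \frac{1}{1867}\right) + \frac{1428}{208}\right) = 4037 - \left(- \frac{668}{1867} + 1428 \cdot \frac{1}{208}\right) = 4037 - \left(- \frac{668}{1867} + \frac{357}{52}\right) = 4037 - \frac{631783}{97084} = \frac{391296325}{97084}$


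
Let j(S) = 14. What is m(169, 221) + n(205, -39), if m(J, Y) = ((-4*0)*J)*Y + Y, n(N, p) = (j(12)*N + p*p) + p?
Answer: 4573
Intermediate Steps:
n(N, p) = p + p² + 14*N (n(N, p) = (14*N + p*p) + p = (14*N + p²) + p = (p² + 14*N) + p = p + p² + 14*N)
m(J, Y) = Y (m(J, Y) = (0*J)*Y + Y = 0*Y + Y = 0 + Y = Y)
m(169, 221) + n(205, -39) = 221 + (-39 + (-39)² + 14*205) = 221 + (-39 + 1521 + 2870) = 221 + 4352 = 4573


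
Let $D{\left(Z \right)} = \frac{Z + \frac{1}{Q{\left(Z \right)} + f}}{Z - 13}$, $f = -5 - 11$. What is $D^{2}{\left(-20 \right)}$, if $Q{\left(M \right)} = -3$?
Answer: $\frac{16129}{43681} \approx 0.36925$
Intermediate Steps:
$f = -16$ ($f = -5 - 11 = -16$)
$D{\left(Z \right)} = \frac{- \frac{1}{19} + Z}{-13 + Z}$ ($D{\left(Z \right)} = \frac{Z + \frac{1}{-3 - 16}}{Z - 13} = \frac{Z + \frac{1}{-19}}{-13 + Z} = \frac{Z - \frac{1}{19}}{-13 + Z} = \frac{- \frac{1}{19} + Z}{-13 + Z}$)
$D^{2}{\left(-20 \right)} = \left(\frac{\frac{1}{19} - -20}{13 - -20}\right)^{2} = \left(\frac{\frac{1}{19} + 20}{13 + 20}\right)^{2} = \left(\frac{1}{33} \cdot \frac{381}{19}\right)^{2} = \left(\frac{127}{209}\right)^{2} = \frac{16129}{43681}$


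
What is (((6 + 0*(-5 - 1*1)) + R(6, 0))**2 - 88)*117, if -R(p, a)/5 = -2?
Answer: 19656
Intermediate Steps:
R(p, a) = 10 (R(p, a) = -5*(-2) = 10)
(((6 + 0*(-5 - 1*1)) + R(6, 0))**2 - 88)*117 = (((6 + 0*(-5 - 1*1)) + 10)**2 - 88)*117 = (((6 + 0*(-5 - 1)) + 10)**2 - 88)*117 = (((6 + 0*(-6)) + 10)**2 - 88)*117 = (((6 + 0) + 10)**2 - 88)*117 = ((6 + 10)**2 - 88)*117 = (16**2 - 88)*117 = (256 - 88)*117 = 168*117 = 19656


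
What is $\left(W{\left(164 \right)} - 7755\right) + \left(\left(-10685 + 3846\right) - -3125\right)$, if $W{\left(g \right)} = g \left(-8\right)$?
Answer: $-12781$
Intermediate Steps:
$W{\left(g \right)} = - 8 g$
$\left(W{\left(164 \right)} - 7755\right) + \left(\left(-10685 + 3846\right) - -3125\right) = \left(\left(-8\right) 164 - 7755\right) + \left(\left(-10685 + 3846\right) - -3125\right) = \left(-1312 - 7755\right) + \left(-6839 + \left(-1881 + 5006\right)\right) = -9067 + \left(-6839 + 3125\right) = -9067 - 3714 = -12781$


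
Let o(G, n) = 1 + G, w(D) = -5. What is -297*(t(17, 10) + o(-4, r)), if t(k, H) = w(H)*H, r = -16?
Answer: 15741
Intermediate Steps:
t(k, H) = -5*H
-297*(t(17, 10) + o(-4, r)) = -297*(-5*10 + (1 - 4)) = -297*(-50 - 3) = -297*(-53) = 15741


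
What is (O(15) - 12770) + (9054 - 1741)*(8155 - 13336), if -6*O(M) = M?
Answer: -75802851/2 ≈ -3.7901e+7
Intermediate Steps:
O(M) = -M/6
(O(15) - 12770) + (9054 - 1741)*(8155 - 13336) = (-⅙*15 - 12770) + (9054 - 1741)*(8155 - 13336) = (-5/2 - 12770) + 7313*(-5181) = -25545/2 - 37888653 = -75802851/2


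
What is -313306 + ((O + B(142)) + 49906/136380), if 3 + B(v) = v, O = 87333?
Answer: -15399595507/68190 ≈ -2.2583e+5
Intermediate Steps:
B(v) = -3 + v
-313306 + ((O + B(142)) + 49906/136380) = -313306 + ((87333 + (-3 + 142)) + 49906/136380) = -313306 + ((87333 + 139) + 49906*(1/136380)) = -313306 + (87472 + 24953/68190) = -313306 + 5964740633/68190 = -15399595507/68190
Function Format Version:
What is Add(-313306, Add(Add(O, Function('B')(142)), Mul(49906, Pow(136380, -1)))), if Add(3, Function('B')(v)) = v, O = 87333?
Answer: Rational(-15399595507, 68190) ≈ -2.2583e+5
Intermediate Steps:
Function('B')(v) = Add(-3, v)
Add(-313306, Add(Add(O, Function('B')(142)), Mul(49906, Pow(136380, -1)))) = Add(-313306, Add(Add(87333, Add(-3, 142)), Mul(49906, Pow(136380, -1)))) = Add(-313306, Add(Add(87333, 139), Mul(49906, Rational(1, 136380)))) = Add(-313306, Add(87472, Rational(24953, 68190))) = Add(-313306, Rational(5964740633, 68190)) = Rational(-15399595507, 68190)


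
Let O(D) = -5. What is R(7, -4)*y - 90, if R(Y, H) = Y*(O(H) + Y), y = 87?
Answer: 1128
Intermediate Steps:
R(Y, H) = Y*(-5 + Y)
R(7, -4)*y - 90 = (7*(-5 + 7))*87 - 90 = (7*2)*87 - 90 = 14*87 - 90 = 1218 - 90 = 1128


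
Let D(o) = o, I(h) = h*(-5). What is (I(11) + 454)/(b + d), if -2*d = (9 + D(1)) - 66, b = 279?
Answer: 399/307 ≈ 1.2997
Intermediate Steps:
I(h) = -5*h
d = 28 (d = -((9 + 1) - 66)/2 = -(10 - 66)/2 = -½*(-56) = 28)
(I(11) + 454)/(b + d) = (-5*11 + 454)/(279 + 28) = (-55 + 454)/307 = 399*(1/307) = 399/307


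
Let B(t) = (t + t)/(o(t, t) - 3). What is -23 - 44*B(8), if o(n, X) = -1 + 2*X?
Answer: -245/3 ≈ -81.667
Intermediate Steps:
B(t) = 2*t/(-4 + 2*t) (B(t) = (t + t)/((-1 + 2*t) - 3) = (2*t)/(-4 + 2*t) = 2*t/(-4 + 2*t))
-23 - 44*B(8) = -23 - 352/(-2 + 8) = -23 - 352/6 = -23 - 44*4/3 = -23 - 176/3 = -245/3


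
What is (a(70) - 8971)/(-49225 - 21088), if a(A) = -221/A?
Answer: 628191/4921910 ≈ 0.12763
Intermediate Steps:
(a(70) - 8971)/(-49225 - 21088) = (-221/70 - 8971)/(-49225 - 21088) = (-221*1/70 - 8971)/(-70313) = (-221/70 - 8971)*(-1/70313) = -628191/70*(-1/70313) = 628191/4921910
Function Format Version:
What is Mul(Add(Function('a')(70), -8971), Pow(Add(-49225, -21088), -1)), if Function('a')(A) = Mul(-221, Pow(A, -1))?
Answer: Rational(628191, 4921910) ≈ 0.12763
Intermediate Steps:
Mul(Add(Function('a')(70), -8971), Pow(Add(-49225, -21088), -1)) = Mul(Add(Mul(-221, Pow(70, -1)), -8971), Pow(Add(-49225, -21088), -1)) = Mul(Add(Mul(-221, Rational(1, 70)), -8971), Pow(-70313, -1)) = Mul(Add(Rational(-221, 70), -8971), Rational(-1, 70313)) = Mul(Rational(-628191, 70), Rational(-1, 70313)) = Rational(628191, 4921910)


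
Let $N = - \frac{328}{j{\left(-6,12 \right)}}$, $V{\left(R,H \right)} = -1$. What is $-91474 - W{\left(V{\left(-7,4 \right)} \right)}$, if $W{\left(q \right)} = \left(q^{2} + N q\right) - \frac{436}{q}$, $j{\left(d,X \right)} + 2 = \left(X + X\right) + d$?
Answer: $- \frac{183863}{2} \approx -91932.0$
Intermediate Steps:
$j{\left(d,X \right)} = -2 + d + 2 X$ ($j{\left(d,X \right)} = -2 + \left(\left(X + X\right) + d\right) = -2 + \left(2 X + d\right) = -2 + \left(d + 2 X\right) = -2 + d + 2 X$)
$N = - \frac{41}{2}$ ($N = - \frac{328}{-2 - 6 + 2 \cdot 12} = - \frac{328}{-2 - 6 + 24} = - \frac{328}{16} = \left(-328\right) \frac{1}{16} = - \frac{41}{2} \approx -20.5$)
$W{\left(q \right)} = q^{2} - \frac{436}{q} - \frac{41 q}{2}$ ($W{\left(q \right)} = \left(q^{2} - \frac{41 q}{2}\right) - \frac{436}{q} = q^{2} - \frac{436}{q} - \frac{41 q}{2}$)
$-91474 - W{\left(V{\left(-7,4 \right)} \right)} = -91474 - \left(\left(-1\right)^{2} - \frac{436}{-1} - - \frac{41}{2}\right) = -91474 - \left(1 - -436 + \frac{41}{2}\right) = -91474 - \left(1 + 436 + \frac{41}{2}\right) = -91474 - \frac{915}{2} = - \frac{183863}{2}$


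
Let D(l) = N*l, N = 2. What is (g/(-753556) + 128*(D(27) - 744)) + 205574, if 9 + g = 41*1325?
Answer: 22089350227/188389 ≈ 1.1725e+5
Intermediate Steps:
D(l) = 2*l
g = 54316 (g = -9 + 41*1325 = -9 + 54325 = 54316)
(g/(-753556) + 128*(D(27) - 744)) + 205574 = (54316/(-753556) + 128*(2*27 - 744)) + 205574 = (54316*(-1/753556) + 128*(54 - 744)) + 205574 = (-13579/188389 + 128*(-690)) + 205574 = (-13579/188389 - 88320) + 205574 = -16638530059/188389 + 205574 = 22089350227/188389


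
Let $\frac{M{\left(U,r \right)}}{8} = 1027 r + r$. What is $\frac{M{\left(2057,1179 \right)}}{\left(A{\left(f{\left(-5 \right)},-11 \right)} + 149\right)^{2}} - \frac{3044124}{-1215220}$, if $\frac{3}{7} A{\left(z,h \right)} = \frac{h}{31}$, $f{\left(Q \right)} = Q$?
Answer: $\frac{320275804852089}{721113067025} \approx 444.14$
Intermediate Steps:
$A{\left(z,h \right)} = \frac{7 h}{93}$ ($A{\left(z,h \right)} = \frac{7 \frac{h}{31}}{3} = \frac{7 h}{93}$)
$M{\left(U,r \right)} = 8224 r$ ($M{\left(U,r \right)} = 8 \left(1027 r + r\right) = 8 \cdot 1028 r = 8224 r$)
$\frac{M{\left(2057,1179 \right)}}{\left(A{\left(f{\left(-5 \right)},-11 \right)} + 149\right)^{2}} - \frac{3044124}{-1215220} = \frac{8224 \cdot 1179}{\left(\frac{7}{93} \left(-11\right) + 149\right)^{2}} - \frac{3044124}{-1215220} = \frac{9696096}{\left(- \frac{77}{93} + 149\right)^{2}} - - \frac{761031}{303805} = \frac{9696096}{\left(\frac{13780}{93}\right)^{2}} + \frac{761031}{303805} = \frac{9696096}{\frac{189888400}{8649}} + \frac{761031}{303805} = 9696096 \cdot \frac{8649}{189888400} + \frac{761031}{303805} = \frac{5241345894}{11868025} + \frac{761031}{303805} = \frac{320275804852089}{721113067025}$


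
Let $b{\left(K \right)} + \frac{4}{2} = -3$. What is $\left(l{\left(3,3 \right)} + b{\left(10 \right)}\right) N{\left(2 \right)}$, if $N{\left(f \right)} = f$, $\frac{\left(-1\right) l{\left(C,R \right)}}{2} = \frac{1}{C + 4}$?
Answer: $- \frac{74}{7} \approx -10.571$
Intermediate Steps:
$b{\left(K \right)} = -5$ ($b{\left(K \right)} = -2 - 3 = -5$)
$l{\left(C,R \right)} = - \frac{2}{4 + C}$ ($l{\left(C,R \right)} = - \frac{2}{C + 4} = - \frac{2}{4 + C}$)
$\left(l{\left(3,3 \right)} + b{\left(10 \right)}\right) N{\left(2 \right)} = \left(- \frac{2}{4 + 3} - 5\right) 2 = \left(- \frac{2}{7} - 5\right) 2 = \left(- \frac{37}{7}\right) 2 = - \frac{74}{7}$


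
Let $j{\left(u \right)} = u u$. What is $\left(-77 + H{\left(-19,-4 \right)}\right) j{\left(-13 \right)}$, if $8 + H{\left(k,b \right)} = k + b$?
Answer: $-18252$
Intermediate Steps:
$j{\left(u \right)} = u^{2}$
$H{\left(k,b \right)} = -8 + b + k$ ($H{\left(k,b \right)} = -8 + \left(k + b\right) = -8 + \left(b + k\right) = -8 + b + k$)
$\left(-77 + H{\left(-19,-4 \right)}\right) j{\left(-13 \right)} = \left(-77 - 31\right) \left(-13\right)^{2} = \left(-77 - 31\right) 169 = \left(-108\right) 169 = -18252$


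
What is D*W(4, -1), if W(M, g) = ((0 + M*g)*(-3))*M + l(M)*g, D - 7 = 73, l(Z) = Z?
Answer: 3520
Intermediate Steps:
D = 80 (D = 7 + 73 = 80)
W(M, g) = M*g - 3*g*M² (W(M, g) = ((0 + M*g)*(-3))*M + M*g = ((M*g)*(-3))*M + M*g = (-3*M*g)*M + M*g = -3*g*M² + M*g = M*g - 3*g*M²)
D*W(4, -1) = 80*(4*(-1)*(1 - 3*4)) = 80*(4*(-1)*(1 - 12)) = 80*(4*(-1)*(-11)) = 80*44 = 3520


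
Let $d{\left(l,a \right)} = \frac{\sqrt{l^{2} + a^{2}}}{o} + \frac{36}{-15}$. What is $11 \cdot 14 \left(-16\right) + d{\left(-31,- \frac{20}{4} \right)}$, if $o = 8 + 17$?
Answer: $- \frac{12332}{5} + \frac{\sqrt{986}}{25} \approx -2465.1$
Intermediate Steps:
$o = 25$
$d{\left(l,a \right)} = - \frac{12}{5} + \frac{\sqrt{a^{2} + l^{2}}}{25}$ ($d{\left(l,a \right)} = \frac{\sqrt{l^{2} + a^{2}}}{25} + \frac{36}{-15} = \sqrt{a^{2} + l^{2}} \cdot \frac{1}{25} + 36 \left(- \frac{1}{15}\right) = \frac{\sqrt{a^{2} + l^{2}}}{25} - \frac{12}{5} = - \frac{12}{5} + \frac{\sqrt{a^{2} + l^{2}}}{25}$)
$11 \cdot 14 \left(-16\right) + d{\left(-31,- \frac{20}{4} \right)} = 11 \cdot 14 \left(-16\right) - \left(\frac{12}{5} - \frac{\sqrt{\left(- \frac{20}{4}\right)^{2} + \left(-31\right)^{2}}}{25}\right) = 154 \left(-16\right) - \left(\frac{12}{5} - \frac{\sqrt{\left(\left(-20\right) \frac{1}{4}\right)^{2} + 961}}{25}\right) = -2464 - \left(\frac{12}{5} - \frac{\sqrt{\left(-5\right)^{2} + 961}}{25}\right) = -2464 - \left(\frac{12}{5} - \frac{\sqrt{25 + 961}}{25}\right) = -2464 - \left(\frac{12}{5} - \frac{\sqrt{986}}{25}\right) = - \frac{12332}{5} + \frac{\sqrt{986}}{25}$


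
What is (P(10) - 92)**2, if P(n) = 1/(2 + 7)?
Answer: 683929/81 ≈ 8443.6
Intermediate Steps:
P(n) = 1/9
(P(10) - 92)**2 = (1/9 - 92)**2 = (-827/9)**2 = 683929/81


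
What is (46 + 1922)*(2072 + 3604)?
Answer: 11170368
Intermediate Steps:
(46 + 1922)*(2072 + 3604) = 1968*5676 = 11170368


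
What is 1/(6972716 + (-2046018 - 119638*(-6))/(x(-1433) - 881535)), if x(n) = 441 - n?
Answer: 879661/6133627657466 ≈ 1.4342e-7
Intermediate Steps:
1/(6972716 + (-2046018 - 119638*(-6))/(x(-1433) - 881535)) = 1/(6972716 + (-2046018 - 119638*(-6))/((441 - 1*(-1433)) - 881535)) = 1/(6972716 + (-2046018 + 717828)/((441 + 1433) - 881535)) = 1/(6972716 - 1328190/(1874 - 881535)) = 1/(6972716 - 1328190/(-879661)) = 1/(6972716 - 1328190*(-1/879661)) = 1/(6972716 + 1328190/879661) = 1/(6133627657466/879661) = 879661/6133627657466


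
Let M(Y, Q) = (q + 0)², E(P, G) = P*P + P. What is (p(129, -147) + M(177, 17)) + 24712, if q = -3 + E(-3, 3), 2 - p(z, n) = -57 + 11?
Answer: 24769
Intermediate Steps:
p(z, n) = 48 (p(z, n) = 2 - (-57 + 11) = 2 - 1*(-46) = 2 + 46 = 48)
E(P, G) = P + P² (E(P, G) = P² + P = P + P²)
q = 3 (q = -3 - 3*(1 - 3) = -3 - 3*(-2) = -3 + 6 = 3)
M(Y, Q) = 9 (M(Y, Q) = (3 + 0)² = 3² = 9)
(p(129, -147) + M(177, 17)) + 24712 = (48 + 9) + 24712 = 57 + 24712 = 24769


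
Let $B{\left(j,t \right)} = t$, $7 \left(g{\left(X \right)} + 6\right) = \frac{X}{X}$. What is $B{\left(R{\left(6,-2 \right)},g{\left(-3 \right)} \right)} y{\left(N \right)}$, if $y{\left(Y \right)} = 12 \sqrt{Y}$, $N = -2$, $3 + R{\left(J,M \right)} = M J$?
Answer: $- \frac{492 i \sqrt{2}}{7} \approx - 99.399 i$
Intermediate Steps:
$R{\left(J,M \right)} = -3 + J M$ ($R{\left(J,M \right)} = -3 + M J = -3 + J M$)
$g{\left(X \right)} = - \frac{41}{7}$ ($g{\left(X \right)} = -6 + \frac{X \frac{1}{X}}{7} = -6 + \frac{1}{7} \cdot 1 = -6 + \frac{1}{7} = - \frac{41}{7}$)
$B{\left(R{\left(6,-2 \right)},g{\left(-3 \right)} \right)} y{\left(N \right)} = - \frac{41 \cdot 12 \sqrt{-2}}{7} = - \frac{41 \cdot 12 i \sqrt{2}}{7} = - \frac{492 i \sqrt{2}}{7}$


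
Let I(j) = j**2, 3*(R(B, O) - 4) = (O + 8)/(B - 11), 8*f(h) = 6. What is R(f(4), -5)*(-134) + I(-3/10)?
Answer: -2143631/4100 ≈ -522.84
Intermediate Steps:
f(h) = 3/4 (f(h) = (1/8)*6 = 3/4)
R(B, O) = 4 + (8 + O)/(3*(-11 + B)) (R(B, O) = 4 + ((O + 8)/(B - 11))/3 = 4 + ((8 + O)/(-11 + B))/3 = 4 + (8 + O)/(3*(-11 + B)))
R(f(4), -5)*(-134) + I(-3/10) = ((-124 - 5 + 12*(3/4))/(3*(-11 + 3/4)))*(-134) + (-3/10)**2 = ((-124 - 5 + 9)/(3*(-41/4)))*(-134) + (-3*1/10)**2 = ((1/3)*(-4/41)*(-120))*(-134) + (-3/10)**2 = (160/41)*(-134) + 9/100 = -21440/41 + 9/100 = -2143631/4100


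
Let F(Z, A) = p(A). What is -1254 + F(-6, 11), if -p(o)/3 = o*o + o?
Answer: -1650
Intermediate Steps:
p(o) = -3*o - 3*o**2 (p(o) = -3*(o*o + o) = -3*(o**2 + o) = -3*(o + o**2) = -3*o - 3*o**2)
F(Z, A) = -3*A*(1 + A)
-1254 + F(-6, 11) = -1254 - 3*11*(1 + 11) = -1254 - 3*11*12 = -1254 - 396 = -1650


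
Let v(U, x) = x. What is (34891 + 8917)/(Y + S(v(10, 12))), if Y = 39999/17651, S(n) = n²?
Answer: 773255008/2581743 ≈ 299.51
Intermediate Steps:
Y = 39999/17651 (Y = 39999*(1/17651) = 39999/17651 ≈ 2.2661)
(34891 + 8917)/(Y + S(v(10, 12))) = (34891 + 8917)/(39999/17651 + 12²) = 43808/(39999/17651 + 144) = 43808/(2581743/17651) = 43808*(17651/2581743) = 773255008/2581743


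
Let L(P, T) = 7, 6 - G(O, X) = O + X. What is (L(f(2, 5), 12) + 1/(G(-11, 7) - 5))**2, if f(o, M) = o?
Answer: 1296/25 ≈ 51.840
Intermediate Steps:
G(O, X) = 6 - O - X (G(O, X) = 6 - (O + X) = 6 + (-O - X) = 6 - O - X)
(L(f(2, 5), 12) + 1/(G(-11, 7) - 5))**2 = (7 + 1/((6 - 1*(-11) - 1*7) - 5))**2 = (7 + 1/((6 + 11 - 7) - 5))**2 = (7 + 1/(10 - 5))**2 = (7 + 1/5)**2 = (36/5)**2 = 1296/25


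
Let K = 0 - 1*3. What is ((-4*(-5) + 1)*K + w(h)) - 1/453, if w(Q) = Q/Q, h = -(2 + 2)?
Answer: -28087/453 ≈ -62.002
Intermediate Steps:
h = -4 (h = -1*4 = -4)
w(Q) = 1
K = -3 (K = 0 - 3 = -3)
((-4*(-5) + 1)*K + w(h)) - 1/453 = ((-4*(-5) + 1)*(-3) + 1) - 1/453 = ((20 + 1)*(-3) + 1) - 1*1/453 = (21*(-3) + 1) - 1/453 = (-63 + 1) - 1/453 = -62 - 1/453 = -28087/453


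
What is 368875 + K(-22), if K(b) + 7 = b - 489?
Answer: 368357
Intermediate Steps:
K(b) = -496 + b (K(b) = -7 + (b - 489) = -7 + (-489 + b) = -496 + b)
368875 + K(-22) = 368875 + (-496 - 22) = 368875 - 518 = 368357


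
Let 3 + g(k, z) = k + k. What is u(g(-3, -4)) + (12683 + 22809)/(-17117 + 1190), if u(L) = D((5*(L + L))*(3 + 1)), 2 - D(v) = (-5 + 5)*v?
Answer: -3638/15927 ≈ -0.22842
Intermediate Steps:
g(k, z) = -3 + 2*k (g(k, z) = -3 + (k + k) = -3 + 2*k)
D(v) = 2 (D(v) = 2 - (-5 + 5)*v = 2 - 0*v = 2 - 1*0 = 2 + 0 = 2)
u(L) = 2
u(g(-3, -4)) + (12683 + 22809)/(-17117 + 1190) = 2 + (12683 + 22809)/(-17117 + 1190) = 2 + 35492/(-15927) = 2 + 35492*(-1/15927) = 2 - 35492/15927 = -3638/15927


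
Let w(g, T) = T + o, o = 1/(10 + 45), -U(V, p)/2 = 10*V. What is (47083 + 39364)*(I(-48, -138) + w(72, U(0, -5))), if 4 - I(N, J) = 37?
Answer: -156814858/55 ≈ -2.8512e+6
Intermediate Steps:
I(N, J) = -33 (I(N, J) = 4 - 1*37 = 4 - 37 = -33)
U(V, p) = -20*V
o = 1/55 ≈ 0.018182
w(g, T) = 1/55 + T (w(g, T) = T + 1/55 = 1/55 + T)
(47083 + 39364)*(I(-48, -138) + w(72, U(0, -5))) = (47083 + 39364)*(-33 + (1/55 - 20*0)) = 86447*(-33 + (1/55 + 0)) = 86447*(-33 + 1/55) = 86447*(-1814/55) = -156814858/55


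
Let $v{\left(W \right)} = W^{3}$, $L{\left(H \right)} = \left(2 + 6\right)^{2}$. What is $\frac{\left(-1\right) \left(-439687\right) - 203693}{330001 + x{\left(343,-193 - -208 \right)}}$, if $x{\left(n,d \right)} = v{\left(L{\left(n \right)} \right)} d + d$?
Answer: $\frac{117997}{2131088} \approx 0.055369$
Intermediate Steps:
$L{\left(H \right)} = 64$ ($L{\left(H \right)} = 8^{2} = 64$)
$x{\left(n,d \right)} = 262145 d$ ($x{\left(n,d \right)} = 64^{3} d + d = 262144 d + d = 262145 d$)
$\frac{\left(-1\right) \left(-439687\right) - 203693}{330001 + x{\left(343,-193 - -208 \right)}} = \frac{\left(-1\right) \left(-439687\right) - 203693}{330001 + 262145 \left(-193 - -208\right)} = \frac{439687 - 203693}{330001 + 262145 \left(-193 + 208\right)} = \frac{235994}{330001 + 262145 \cdot 15} = \frac{235994}{330001 + 3932175} = \frac{235994}{4262176} = 235994 \cdot \frac{1}{4262176} = \frac{117997}{2131088}$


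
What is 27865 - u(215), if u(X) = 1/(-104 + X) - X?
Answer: 3116879/111 ≈ 28080.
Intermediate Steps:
27865 - u(215) = 27865 - (1 - 1*215² + 104*215)/(-104 + 215) = 27865 - (1 - 1*46225 + 22360)/111 = 27865 - (1 - 46225 + 22360)/111 = 27865 - (-23864)/111 = 27865 - 1*(-23864/111) = 27865 + 23864/111 = 3116879/111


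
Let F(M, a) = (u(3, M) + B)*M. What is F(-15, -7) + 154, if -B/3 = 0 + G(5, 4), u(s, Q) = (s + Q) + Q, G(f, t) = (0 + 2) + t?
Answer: 829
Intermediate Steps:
G(f, t) = 2 + t
u(s, Q) = s + 2*Q (u(s, Q) = (Q + s) + Q = s + 2*Q)
B = -18 (B = -3*(0 + (2 + 4)) = -3*(0 + 6) = -3*6 = -18)
F(M, a) = M*(-15 + 2*M) (F(M, a) = ((3 + 2*M) - 18)*M = (-15 + 2*M)*M = M*(-15 + 2*M))
F(-15, -7) + 154 = -15*(-15 + 2*(-15)) + 154 = -15*(-15 - 30) + 154 = -15*(-45) + 154 = 675 + 154 = 829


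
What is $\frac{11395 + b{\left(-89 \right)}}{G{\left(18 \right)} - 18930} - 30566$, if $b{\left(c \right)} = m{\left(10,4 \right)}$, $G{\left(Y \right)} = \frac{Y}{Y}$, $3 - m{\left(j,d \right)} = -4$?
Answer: $- \frac{578595216}{18929} \approx -30567.0$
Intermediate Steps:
$m{\left(j,d \right)} = 7$ ($m{\left(j,d \right)} = 3 - -4 = 3 + 4 = 7$)
$G{\left(Y \right)} = 1$
$b{\left(c \right)} = 7$
$\frac{11395 + b{\left(-89 \right)}}{G{\left(18 \right)} - 18930} - 30566 = \frac{11395 + 7}{1 - 18930} - 30566 = \frac{11402}{-18929} - 30566 = 11402 \left(- \frac{1}{18929}\right) - 30566 = - \frac{11402}{18929} - 30566 = - \frac{578595216}{18929}$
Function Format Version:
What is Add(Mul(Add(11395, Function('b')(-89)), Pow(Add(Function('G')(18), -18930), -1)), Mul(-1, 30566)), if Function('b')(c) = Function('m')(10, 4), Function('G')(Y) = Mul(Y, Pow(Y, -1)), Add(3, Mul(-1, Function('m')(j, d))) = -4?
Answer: Rational(-578595216, 18929) ≈ -30567.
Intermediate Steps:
Function('m')(j, d) = 7 (Function('m')(j, d) = Add(3, Mul(-1, -4)) = Add(3, 4) = 7)
Function('G')(Y) = 1
Function('b')(c) = 7
Add(Mul(Add(11395, Function('b')(-89)), Pow(Add(Function('G')(18), -18930), -1)), Mul(-1, 30566)) = Add(Mul(Add(11395, 7), Pow(Add(1, -18930), -1)), Mul(-1, 30566)) = Add(Mul(11402, Pow(-18929, -1)), -30566) = Add(Mul(11402, Rational(-1, 18929)), -30566) = Add(Rational(-11402, 18929), -30566) = Rational(-578595216, 18929)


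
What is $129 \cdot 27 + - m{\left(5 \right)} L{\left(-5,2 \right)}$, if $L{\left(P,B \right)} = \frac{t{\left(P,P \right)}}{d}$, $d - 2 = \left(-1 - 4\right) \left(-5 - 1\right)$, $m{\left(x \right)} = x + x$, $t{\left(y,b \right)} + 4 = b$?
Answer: $\frac{55773}{16} \approx 3485.8$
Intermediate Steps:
$t{\left(y,b \right)} = -4 + b$
$m{\left(x \right)} = 2 x$
$d = 32$ ($d = 2 + \left(-1 - 4\right) \left(-5 - 1\right) = 2 - -30 = 2 + 30 = 32$)
$L{\left(P,B \right)} = - \frac{1}{8} + \frac{P}{32}$ ($L{\left(P,B \right)} = \frac{-4 + P}{32} = \left(-4 + P\right) \frac{1}{32} = - \frac{1}{8} + \frac{P}{32}$)
$129 \cdot 27 + - m{\left(5 \right)} L{\left(-5,2 \right)} = 129 \cdot 27 + - 2 \cdot 5 \left(- \frac{1}{8} + \frac{1}{32} \left(-5\right)\right) = 3483 + \left(-1\right) 10 \left(- \frac{1}{8} - \frac{5}{32}\right) = 3483 - - \frac{45}{16} = 3483 + \frac{45}{16} = \frac{55773}{16}$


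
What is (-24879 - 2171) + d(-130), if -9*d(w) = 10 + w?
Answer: -81110/3 ≈ -27037.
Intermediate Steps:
d(w) = -10/9 - w/9 (d(w) = -(10 + w)/9 = -10/9 - w/9)
(-24879 - 2171) + d(-130) = (-24879 - 2171) + (-10/9 - 1/9*(-130)) = -27050 + (-10/9 + 130/9) = -27050 + 40/3 = -81110/3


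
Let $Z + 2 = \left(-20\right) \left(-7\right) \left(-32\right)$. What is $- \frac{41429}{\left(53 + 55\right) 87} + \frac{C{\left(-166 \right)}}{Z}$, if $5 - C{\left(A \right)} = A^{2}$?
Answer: $\frac{1355267}{779868} \approx 1.7378$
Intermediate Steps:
$C{\left(A \right)} = 5 - A^{2}$
$Z = -4482$ ($Z = -2 + \left(-20\right) \left(-7\right) \left(-32\right) = -2 + 140 \left(-32\right) = -2 - 4480 = -4482$)
$- \frac{41429}{\left(53 + 55\right) 87} + \frac{C{\left(-166 \right)}}{Z} = - \frac{41429}{\left(53 + 55\right) 87} + \frac{5 - \left(-166\right)^{2}}{-4482} = - \frac{41429}{108 \cdot 87} + \left(5 - 27556\right) \left(- \frac{1}{4482}\right) = - \frac{41429}{9396} + \left(5 - 27556\right) \left(- \frac{1}{4482}\right) = \left(-41429\right) \frac{1}{9396} - - \frac{27551}{4482} = - \frac{41429}{9396} + \frac{27551}{4482} = \frac{1355267}{779868}$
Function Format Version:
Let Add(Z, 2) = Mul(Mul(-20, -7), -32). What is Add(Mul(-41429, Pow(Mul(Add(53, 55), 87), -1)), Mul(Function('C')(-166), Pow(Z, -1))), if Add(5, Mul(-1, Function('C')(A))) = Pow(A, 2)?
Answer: Rational(1355267, 779868) ≈ 1.7378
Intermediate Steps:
Function('C')(A) = Add(5, Mul(-1, Pow(A, 2)))
Z = -4482 (Z = Add(-2, Mul(Mul(-20, -7), -32)) = Add(-2, Mul(140, -32)) = Add(-2, -4480) = -4482)
Add(Mul(-41429, Pow(Mul(Add(53, 55), 87), -1)), Mul(Function('C')(-166), Pow(Z, -1))) = Add(Mul(-41429, Pow(Mul(Add(53, 55), 87), -1)), Mul(Add(5, Mul(-1, Pow(-166, 2))), Pow(-4482, -1))) = Add(Mul(-41429, Pow(Mul(108, 87), -1)), Mul(Add(5, Mul(-1, 27556)), Rational(-1, 4482))) = Add(Mul(-41429, Pow(9396, -1)), Mul(Add(5, -27556), Rational(-1, 4482))) = Add(Mul(-41429, Rational(1, 9396)), Mul(-27551, Rational(-1, 4482))) = Add(Rational(-41429, 9396), Rational(27551, 4482)) = Rational(1355267, 779868)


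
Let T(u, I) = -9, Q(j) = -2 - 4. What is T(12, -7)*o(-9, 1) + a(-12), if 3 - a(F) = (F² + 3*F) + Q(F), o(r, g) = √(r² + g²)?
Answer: -99 - 9*√82 ≈ -180.50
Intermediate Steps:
Q(j) = -6
o(r, g) = √(g² + r²)
a(F) = 9 - F² - 3*F (a(F) = 3 - ((F² + 3*F) - 6) = 3 - (-6 + F² + 3*F) = 3 + (6 - F² - 3*F) = 9 - F² - 3*F)
T(12, -7)*o(-9, 1) + a(-12) = -9*√(1² + (-9)²) + (9 - 1*(-12)² - 3*(-12)) = -9*√(1 + 81) + (9 - 1*144 + 36) = -9*√82 + (9 - 144 + 36) = -9*√82 - 99 = -99 - 9*√82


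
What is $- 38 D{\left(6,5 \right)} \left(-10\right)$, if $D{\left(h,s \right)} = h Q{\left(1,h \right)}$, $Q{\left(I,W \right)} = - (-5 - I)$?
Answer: $13680$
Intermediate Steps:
$Q{\left(I,W \right)} = 5 + I$
$D{\left(h,s \right)} = 6 h$ ($D{\left(h,s \right)} = h \left(5 + 1\right) = h 6 = 6 h$)
$- 38 D{\left(6,5 \right)} \left(-10\right) = - 38 \cdot 6 \cdot 6 \left(-10\right) = \left(-38\right) 36 \left(-10\right) = \left(-1368\right) \left(-10\right) = 13680$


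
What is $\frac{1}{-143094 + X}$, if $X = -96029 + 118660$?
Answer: $- \frac{1}{120463} \approx -8.3013 \cdot 10^{-6}$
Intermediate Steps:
$X = 22631$
$\frac{1}{-143094 + X} = \frac{1}{-143094 + 22631} = \frac{1}{-120463} = - \frac{1}{120463}$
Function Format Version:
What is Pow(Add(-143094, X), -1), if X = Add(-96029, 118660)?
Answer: Rational(-1, 120463) ≈ -8.3013e-6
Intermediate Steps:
X = 22631
Pow(Add(-143094, X), -1) = Pow(Add(-143094, 22631), -1) = Pow(-120463, -1) = Rational(-1, 120463)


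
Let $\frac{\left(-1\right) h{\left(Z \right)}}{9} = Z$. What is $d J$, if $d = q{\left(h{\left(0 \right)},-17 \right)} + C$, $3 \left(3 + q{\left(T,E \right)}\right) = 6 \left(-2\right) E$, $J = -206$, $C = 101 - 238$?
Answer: $14832$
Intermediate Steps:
$C = -137$
$h{\left(Z \right)} = - 9 Z$
$q{\left(T,E \right)} = -3 - 4 E$ ($q{\left(T,E \right)} = -3 + \frac{6 \left(-2\right) E}{3} = -3 + \frac{\left(-12\right) E}{3} = -3 - 4 E$)
$d = -72$ ($d = \left(-3 - -68\right) - 137 = \left(-3 + 68\right) - 137 = 65 - 137 = -72$)
$d J = \left(-72\right) \left(-206\right) = 14832$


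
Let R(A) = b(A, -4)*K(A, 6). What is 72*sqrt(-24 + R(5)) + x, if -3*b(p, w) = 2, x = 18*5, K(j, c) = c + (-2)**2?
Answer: 90 + 48*I*sqrt(69) ≈ 90.0 + 398.72*I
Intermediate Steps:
K(j, c) = 4 + c (K(j, c) = c + 4 = 4 + c)
x = 90
b(p, w) = -2/3 (b(p, w) = -1/3*2 = -2/3)
R(A) = -20/3 (R(A) = -2*(4 + 6)/3 = -2/3*10 = -20/3)
72*sqrt(-24 + R(5)) + x = 72*sqrt(-24 - 20/3) + 90 = 72*sqrt(-92/3) + 90 = 72*(2*I*sqrt(69)/3) + 90 = 48*I*sqrt(69) + 90 = 90 + 48*I*sqrt(69)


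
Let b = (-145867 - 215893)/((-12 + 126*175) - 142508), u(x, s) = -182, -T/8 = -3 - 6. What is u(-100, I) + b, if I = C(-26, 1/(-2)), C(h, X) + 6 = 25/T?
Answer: -308054/1721 ≈ -179.00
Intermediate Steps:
T = 72 (T = -8*(-3 - 6) = -8*(-9) = 72)
C(h, X) = -407/72 (C(h, X) = -6 + 25/72 = -407/72)
I = -407/72 ≈ -5.6528
b = 5168/1721 (b = -361760/((-12 + 22050) - 142508) = -361760/(22038 - 142508) = -361760/(-120470) = -361760*(-1/120470) = 5168/1721 ≈ 3.0029)
u(-100, I) + b = -182 + 5168/1721 = -308054/1721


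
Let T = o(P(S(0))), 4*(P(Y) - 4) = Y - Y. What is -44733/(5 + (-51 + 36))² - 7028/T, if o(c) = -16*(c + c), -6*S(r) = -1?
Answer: -313939/800 ≈ -392.42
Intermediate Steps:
S(r) = ⅙ (S(r) = -⅙*(-1) = ⅙)
P(Y) = 4 (P(Y) = 4 + (Y - Y)/4 = 4 + (¼)*0 = 4 + 0 = 4)
o(c) = -32*c
T = -128 (T = -32*4 = -128)
-44733/(5 + (-51 + 36))² - 7028/T = -44733/(5 + (-51 + 36))² - 7028/(-128) = -44733/(5 - 15)² - 7028*(-1/128) = -44733/((-10)²) + 1757/32 = -44733/100 + 1757/32 = -313939/800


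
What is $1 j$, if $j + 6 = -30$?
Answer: $-36$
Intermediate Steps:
$j = -36$ ($j = -6 - 30 = -36$)
$1 j = 1 \left(-36\right) = -36$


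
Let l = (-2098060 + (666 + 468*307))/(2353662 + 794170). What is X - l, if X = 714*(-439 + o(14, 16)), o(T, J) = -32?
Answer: -529297530445/1573916 ≈ -3.3629e+5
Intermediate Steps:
X = -336294 (X = 714*(-439 - 32) = 714*(-471) = -336294)
l = -976859/1573916 (l = (-2098060 + (666 + 143676))/3147832 = (-2098060 + 144342)*(1/3147832) = -1953718*1/3147832 = -976859/1573916 ≈ -0.62066)
X - l = -336294 - 1*(-976859/1573916) = -336294 + 976859/1573916 = -529297530445/1573916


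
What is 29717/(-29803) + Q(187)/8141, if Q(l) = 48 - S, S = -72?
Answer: -238349737/242626223 ≈ -0.98237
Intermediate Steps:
Q(l) = 120 (Q(l) = 48 - 1*(-72) = 48 + 72 = 120)
29717/(-29803) + Q(187)/8141 = 29717/(-29803) + 120/8141 = 29717*(-1/29803) + 120*(1/8141) = -29717/29803 + 120/8141 = -238349737/242626223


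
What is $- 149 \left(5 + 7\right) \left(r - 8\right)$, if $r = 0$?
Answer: $14304$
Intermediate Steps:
$- 149 \left(5 + 7\right) \left(r - 8\right) = - 149 \left(5 + 7\right) \left(0 - 8\right) = - 149 \cdot 12 \left(-8\right) = - 149 \left(-96\right) = \left(-1\right) \left(-14304\right) = 14304$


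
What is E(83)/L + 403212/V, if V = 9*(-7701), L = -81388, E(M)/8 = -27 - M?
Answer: -2729635528/470076741 ≈ -5.8068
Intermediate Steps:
E(M) = -216 - 8*M (E(M) = 8*(-27 - M) = -216 - 8*M)
V = -69309
E(83)/L + 403212/V = (-216 - 8*83)/(-81388) + 403212/(-69309) = (-216 - 664)*(-1/81388) + 403212*(-1/69309) = -880*(-1/81388) - 134404/23103 = 220/20347 - 134404/23103 = -2729635528/470076741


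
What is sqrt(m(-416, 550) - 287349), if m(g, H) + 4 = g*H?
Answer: I*sqrt(516153) ≈ 718.44*I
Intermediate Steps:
m(g, H) = -4 + H*g (m(g, H) = -4 + g*H = -4 + H*g)
sqrt(m(-416, 550) - 287349) = sqrt((-4 + 550*(-416)) - 287349) = sqrt((-4 - 228800) - 287349) = sqrt(-228804 - 287349) = sqrt(-516153) = I*sqrt(516153)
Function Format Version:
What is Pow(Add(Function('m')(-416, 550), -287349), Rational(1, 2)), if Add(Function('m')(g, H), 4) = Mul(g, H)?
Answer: Mul(I, Pow(516153, Rational(1, 2))) ≈ Mul(718.44, I)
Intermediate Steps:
Function('m')(g, H) = Add(-4, Mul(H, g)) (Function('m')(g, H) = Add(-4, Mul(g, H)) = Add(-4, Mul(H, g)))
Pow(Add(Function('m')(-416, 550), -287349), Rational(1, 2)) = Pow(Add(Add(-4, Mul(550, -416)), -287349), Rational(1, 2)) = Pow(Add(Add(-4, -228800), -287349), Rational(1, 2)) = Pow(Add(-228804, -287349), Rational(1, 2)) = Pow(-516153, Rational(1, 2)) = Mul(I, Pow(516153, Rational(1, 2)))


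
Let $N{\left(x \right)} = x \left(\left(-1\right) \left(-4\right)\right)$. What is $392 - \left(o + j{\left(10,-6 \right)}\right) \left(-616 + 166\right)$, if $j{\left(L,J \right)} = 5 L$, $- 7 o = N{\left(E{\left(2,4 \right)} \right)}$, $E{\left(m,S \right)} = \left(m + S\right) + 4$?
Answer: $\frac{142244}{7} \approx 20321.0$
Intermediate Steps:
$E{\left(m,S \right)} = 4 + S + m$ ($E{\left(m,S \right)} = \left(S + m\right) + 4 = 4 + S + m$)
$N{\left(x \right)} = 4 x$ ($N{\left(x \right)} = x 4 = 4 x$)
$o = - \frac{40}{7}$ ($o = - \frac{4 \left(4 + 4 + 2\right)}{7} = - \frac{4 \cdot 10}{7} = \left(- \frac{1}{7}\right) 40 = - \frac{40}{7} \approx -5.7143$)
$392 - \left(o + j{\left(10,-6 \right)}\right) \left(-616 + 166\right) = 392 - \left(- \frac{40}{7} + 5 \cdot 10\right) \left(-616 + 166\right) = 392 - \left(- \frac{40}{7} + 50\right) \left(-450\right) = 392 - \frac{310}{7} \left(-450\right) = 392 - - \frac{139500}{7} = 392 + \frac{139500}{7} = \frac{142244}{7}$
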